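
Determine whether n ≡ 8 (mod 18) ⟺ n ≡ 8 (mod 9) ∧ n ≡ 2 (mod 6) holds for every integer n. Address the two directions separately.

Forward direction. Suppose n ≡ 8 (mod 18); write n = 18j + 8. Since 9 ∣ 18, reducing mod 9 gives n ≡ 8 (mod 9); since 6 ∣ 18, reducing mod 6 gives n ≡ 8 ≡ 2 (mod 6).

Converse. If n ≡ 8 (mod 9) and n ≡ 2 (mod 6), then by the Chinese remainder theorem n ≡ 8 (mod 18). This is exactly n ≡ 8 (mod 18).

Both directions hold.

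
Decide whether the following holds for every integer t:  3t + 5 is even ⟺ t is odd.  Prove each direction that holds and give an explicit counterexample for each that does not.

Forward direction. Suppose 3t + 5 is even. Since 3 is odd, 3t and t have the same parity, so 3t + 5 ≡ t + 5 (mod 2). As 5 is odd, 3t + 5 is even exactly when t is odd. Thus t is odd.

Converse. Suppose t is odd; write t = 2j + 1. Then 3t + 5 = 3·(2j + 1) + 5 = 2·3j + 8, which is even.

Both implications hold.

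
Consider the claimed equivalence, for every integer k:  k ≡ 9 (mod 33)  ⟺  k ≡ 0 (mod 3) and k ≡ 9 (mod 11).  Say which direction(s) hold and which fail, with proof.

[⇐] If k ≡ 0 (mod 3) and k ≡ 9 (mod 11), then by the Chinese remainder theorem k ≡ 9 (mod 33). This is exactly k ≡ 9 (mod 33).

[⇒] Suppose k ≡ 9 (mod 33); write k = 33j + 9. Since 3 ∣ 33, reducing mod 3 gives k ≡ 9 ≡ 0 (mod 3); since 11 ∣ 33, reducing mod 11 gives k ≡ 9 (mod 11).

Both directions hold; the statement is true.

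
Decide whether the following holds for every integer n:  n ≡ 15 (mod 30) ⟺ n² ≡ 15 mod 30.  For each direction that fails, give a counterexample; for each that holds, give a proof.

Both directions hold.

(⇒) Suppose n ≡ 15 (mod 30). Write n = 30j + 15. Then (30j + 15)² = 900j² + 900j + 225 = 30(30j² + 30j + 7) + 15, so n² ≡ 15 (mod 30).

(⇐) Conversely, suppose n² ≡ 15 (mod 30). The only residue r in {0, …, 29} with r² ≡ 15 (mod 30) is r = 15, so n ≡ 15 (mod 30).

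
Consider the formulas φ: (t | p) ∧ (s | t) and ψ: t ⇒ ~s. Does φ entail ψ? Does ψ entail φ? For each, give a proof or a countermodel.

Neither implication holds.

Forward direction. This fails. Under t = T, s = T, p = F, the left side is true but the right side is false.

Converse. This fails. Under t = F, s = F, p = F, the left side is false but the right side is true.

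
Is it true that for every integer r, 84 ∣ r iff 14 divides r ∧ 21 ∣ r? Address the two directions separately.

Forward direction. If 84 ∣ r, write r = 84q. Since 84 = 6·14, r = 14·(6q), so 14 ∣ r; and since 84 = 4·21, r = 21·(4q), so 21 ∣ r.

Converse. This fails: take r = 42. Both 14 ∣ 42 and 21 ∣ 42, yet 42 is not a multiple of 84 (since 42 = 0·84 + 42), so 84 ∤ 42.

Not equivalent: only (⇒) holds.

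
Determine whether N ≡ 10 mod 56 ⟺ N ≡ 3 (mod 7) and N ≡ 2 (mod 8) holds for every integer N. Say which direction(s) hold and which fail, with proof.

Equivalent; both directions hold.

(⇐) If N ≡ 3 (mod 7) and N ≡ 2 (mod 8), then by the Chinese remainder theorem N ≡ 10 (mod 56). This is exactly N ≡ 10 (mod 56).

(⇒) Suppose N ≡ 10 (mod 56); write N = 56j + 10. Since 7 ∣ 56, reducing mod 7 gives N ≡ 10 ≡ 3 (mod 7); since 8 ∣ 56, reducing mod 8 gives N ≡ 10 ≡ 2 (mod 8).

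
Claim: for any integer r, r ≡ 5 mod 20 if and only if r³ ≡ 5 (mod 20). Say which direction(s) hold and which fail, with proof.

Equivalent; both directions hold.

(⟹) Suppose r ≡ 5 mod 20. Write r = 20j + 5. Then (20j + 5)³ = 8000j³ + 6000j² + 1500j + 125 = 20(400j³ + 300j² + 75j + 6) + 5, so r³ ≡ 5 (mod 20).

(⟸) Conversely, suppose r³ ≡ 5 (mod 20). The only residue r in {0, …, 19} with r³ ≡ 5 (mod 20) is r = 5, so r ≡ 5 (mod 20).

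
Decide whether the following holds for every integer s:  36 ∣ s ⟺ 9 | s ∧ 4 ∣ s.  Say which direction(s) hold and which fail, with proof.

Equivalent; both directions hold.

(⟹) If 36 ∣ s, write s = 36q. Since 36 = 4·9, s = 9·(4q), so 9 ∣ s; and since 36 = 9·4, s = 4·(9q), so 4 ∣ s.

(⟸) Suppose 9 ∣ s and 4 ∣ s. Any common multiple of 9 and 4 is a multiple of their lcm; here gcd(9, 4) = 1, so lcm(9, 4) = 9·4 = 36, so 36 ∣ s.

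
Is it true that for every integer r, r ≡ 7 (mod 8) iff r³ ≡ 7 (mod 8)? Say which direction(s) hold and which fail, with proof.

Both directions hold.

[⇒] Suppose r ≡ 7 (mod 8). Write r = 8j + 7. Then (8j + 7)³ = 512j³ + 1344j² + 1176j + 343 = 8(64j³ + 168j² + 147j + 42) + 7, so r³ ≡ 7 (mod 8).

[⇐] Conversely, suppose r³ ≡ 7 (mod 8). The only residue r in {0, …, 7} with r³ ≡ 7 (mod 8) is r = 7, so r ≡ 7 (mod 8).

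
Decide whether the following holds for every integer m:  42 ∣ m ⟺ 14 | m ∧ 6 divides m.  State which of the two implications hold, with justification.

Both implications hold.

(⇒) If 42 ∣ m, write m = 42q. Since 42 = 3·14, m = 14·(3q), so 14 ∣ m; and since 42 = 7·6, m = 6·(7q), so 6 ∣ m.

(⇐) Suppose 14 ∣ m and 6 ∣ m. Any common multiple of 14 and 6 is a multiple of their lcm; here lcm(14, 6) = 14·6/gcd(14, 6) = 84/2 = 42, so 42 ∣ m.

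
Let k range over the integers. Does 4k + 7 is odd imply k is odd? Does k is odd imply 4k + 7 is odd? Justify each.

[⇒] This fails: take k = 0. Then 4k + 7 = 7, which is odd, yet k = 0 is even, not odd.

[⇐] Suppose k is odd. Since 4 is even, 4k is even for every k, so 4k + 7 has the same parity as 7, which is odd. Hence 4k + 7 is odd.

Only the converse holds.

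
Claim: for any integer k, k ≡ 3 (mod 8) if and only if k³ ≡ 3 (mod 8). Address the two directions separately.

(→) Suppose k ≡ 3 (mod 8). Write k = 8j + 3. Then (8j + 3)³ = 512j³ + 576j² + 216j + 27 = 8(64j³ + 72j² + 27j + 3) + 3, so k³ ≡ 3 (mod 8).

(←) Conversely, suppose k³ ≡ 3 (mod 8). The only residue r in {0, …, 7} with r³ ≡ 3 (mod 8) is r = 3, so k ≡ 3 (mod 8).

Both implications hold.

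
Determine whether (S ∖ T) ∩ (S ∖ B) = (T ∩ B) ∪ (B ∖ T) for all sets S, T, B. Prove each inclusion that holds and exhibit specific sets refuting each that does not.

Forward inclusion. This inclusion fails. Take S = {1}, T = ∅, B = ∅; then 1 ∈ (S ∖ T) ∩ (S ∖ B) but 1 ∉ (T ∩ B) ∪ (B ∖ T).

Reverse inclusion. This inclusion fails. Take S = ∅, T = ∅, B = {1}; then 1 ∈ (T ∩ B) ∪ (B ∖ T) but 1 ∉ (S ∖ T) ∩ (S ∖ B).

Neither inclusion holds.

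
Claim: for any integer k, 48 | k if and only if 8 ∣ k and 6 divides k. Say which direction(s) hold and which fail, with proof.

(⟹) If 48 ∣ k, write k = 48q. Since 48 = 6·8, k = 8·(6q), so 8 ∣ k; and since 48 = 8·6, k = 6·(8q), so 6 ∣ k.

(⟸) This fails: take k = 24. Both 8 ∣ 24 and 6 ∣ 24, yet 24 is not a multiple of 48 (since 24 = 0·48 + 24), so 48 ∤ 24.

The forward direction holds; the converse fails.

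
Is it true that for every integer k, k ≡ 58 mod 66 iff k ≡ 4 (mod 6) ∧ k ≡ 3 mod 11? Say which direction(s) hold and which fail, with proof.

(⇒) Suppose k ≡ 58 (mod 66); write k = 66j + 58. Since 6 ∣ 66, reducing mod 6 gives k ≡ 58 ≡ 4 (mod 6); since 11 ∣ 66, reducing mod 11 gives k ≡ 58 ≡ 3 (mod 11).

(⇐) Conversely, if k ≡ 4 (mod 6) and k ≡ 3 (mod 11), then by the Chinese remainder theorem k ≡ 58 (mod 66). This is exactly k ≡ 58 (mod 66).

The biconditional holds.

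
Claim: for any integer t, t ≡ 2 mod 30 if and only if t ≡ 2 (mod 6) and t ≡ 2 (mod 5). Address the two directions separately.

Both implications hold.

[⇐] If t ≡ 2 (mod 6) and t ≡ 2 (mod 5), then by the Chinese remainder theorem t ≡ 2 (mod 30). This is exactly t ≡ 2 (mod 30).

[⇒] Suppose t ≡ 2 (mod 30); write t = 30j + 2. Since 6 ∣ 30, reducing mod 6 gives t ≡ 2 (mod 6); since 5 ∣ 30, reducing mod 5 gives t ≡ 2 (mod 5).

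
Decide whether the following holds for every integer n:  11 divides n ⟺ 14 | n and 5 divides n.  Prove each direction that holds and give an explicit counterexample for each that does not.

[⇒] This fails: take n = 11. Certainly 11 ∣ 11, but 14 ∤ 11.

[⇐] This fails: take n = 70. Both 14 ∣ 70 and 5 ∣ 70, yet 70 is not a multiple of 11 (since 70 = 6·11 + 4), so 11 ∤ 70.

(⇒) fails and (⇐) fails.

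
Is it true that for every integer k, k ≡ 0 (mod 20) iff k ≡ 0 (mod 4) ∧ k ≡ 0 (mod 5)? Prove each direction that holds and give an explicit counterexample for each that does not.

(⟹) Suppose k ≡ 0 (mod 20); write k = 20j + 0. Since 4 ∣ 20, reducing mod 4 gives k ≡ 0 (mod 4); since 5 ∣ 20, reducing mod 5 gives k ≡ 0 (mod 5).

(⟸) Conversely, if k ≡ 0 (mod 4) and k ≡ 0 (mod 5), then by the Chinese remainder theorem k ≡ 0 (mod 20). This is exactly k ≡ 0 (mod 20).

Both implications hold.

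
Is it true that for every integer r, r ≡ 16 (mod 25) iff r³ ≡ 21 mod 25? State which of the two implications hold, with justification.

Equivalent; both directions hold.

(⟹) Suppose r ≡ 16 (mod 25). Write r = 25j + 16. Then (25j + 16)³ = 15625j³ + 30000j² + 19200j + 4096 = 25(625j³ + 1200j² + 768j + 163) + 21, so r³ ≡ 21 (mod 25).

(⟸) Conversely, suppose r³ ≡ 21 (mod 25). The only residue r in {0, …, 24} with r³ ≡ 21 (mod 25) is r = 16, so r ≡ 16 (mod 25).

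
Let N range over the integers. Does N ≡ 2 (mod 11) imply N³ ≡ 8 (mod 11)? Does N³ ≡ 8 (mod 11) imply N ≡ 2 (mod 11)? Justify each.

The biconditional holds.

Forward direction. Suppose N ≡ 2 (mod 11). Write N = 11j + 2. Then (11j + 2)³ = 1331j³ + 726j² + 132j + 8 = 11(121j³ + 66j² + 12j) + 8, so N³ ≡ 8 (mod 11).

Converse. Suppose N³ ≡ 8 (mod 11). The only residue r in {0, …, 10} with r³ ≡ 8 (mod 11) is r = 2, so N ≡ 2 (mod 11).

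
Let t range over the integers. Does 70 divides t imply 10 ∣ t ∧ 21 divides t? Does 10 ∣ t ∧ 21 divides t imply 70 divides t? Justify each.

Only the converse holds.

(⇒) This fails: take t = 70. Certainly 70 ∣ 70, but 21 ∤ 70.

(⇐) Suppose 10 ∣ t and 21 ∣ t. Any common multiple of 10 and 21 is a multiple of their lcm; here gcd(10, 21) = 1, so lcm(10, 21) = 10·21 = 210, so 210 ∣ t. Since 70 ∣ 210, it follows that 70 ∣ t.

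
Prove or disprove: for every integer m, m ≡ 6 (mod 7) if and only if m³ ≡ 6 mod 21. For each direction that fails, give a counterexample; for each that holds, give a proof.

(⇒) This fails: take m = 13. Then 13 ≡ 6 (mod 7), but 13³ = 2197 ≡ 13 (mod 21), not 6.

(⇐) This fails: take m = 3. Then 3³ = 27 ≡ 6 (mod 21), yet 3 ≡ 3 (mod 7), not 6.

(⇒) fails and (⇐) fails.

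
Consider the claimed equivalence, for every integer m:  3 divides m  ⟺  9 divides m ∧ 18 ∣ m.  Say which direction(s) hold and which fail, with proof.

[⇒] This fails: take m = 3. Certainly 3 ∣ 3, but 9 ∤ 3.

[⇐] Suppose 9 ∣ m and 18 ∣ m. Any common multiple of 9 and 18 is a multiple of their lcm; here lcm(9, 18) = 9·18/gcd(9, 18) = 162/9 = 18, so 18 ∣ m. Since 3 ∣ 18, it follows that 3 ∣ m.

(⇒) fails; (⇐) holds.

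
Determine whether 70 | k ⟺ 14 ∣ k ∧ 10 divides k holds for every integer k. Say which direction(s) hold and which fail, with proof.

(⟹) If 70 ∣ k, write k = 70q. Since 70 = 5·14, k = 14·(5q), so 14 ∣ k; and since 70 = 7·10, k = 10·(7q), so 10 ∣ k.

(⟸) Suppose 14 ∣ k and 10 ∣ k. Any common multiple of 14 and 10 is a multiple of their lcm; here lcm(14, 10) = 14·10/gcd(14, 10) = 140/2 = 70, so 70 ∣ k.

Both directions hold; the statement is true.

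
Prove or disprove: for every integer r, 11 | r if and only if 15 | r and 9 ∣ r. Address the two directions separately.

[⇒] This fails: take r = 11. Certainly 11 ∣ 11, but 15 ∤ 11.

[⇐] This fails: take r = 45. Both 15 ∣ 45 and 9 ∣ 45, yet 45 is not a multiple of 11 (since 45 = 4·11 + 1), so 11 ∤ 45.

Both directions fail.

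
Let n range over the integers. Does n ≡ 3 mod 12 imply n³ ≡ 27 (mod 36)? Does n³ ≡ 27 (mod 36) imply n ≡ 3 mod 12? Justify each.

(→) Suppose n ≡ 3 (mod 12). Working modulo 36, n ∈ {3, 15, 27}; for each such r, r³ ≡ 27 (mod 36).

(←) Conversely, the residues r modulo 36 with r³ ≡ 27 (mod 36) are exactly {3, 15, 27}, and each is ≡ 3 (mod 12).

Both directions hold.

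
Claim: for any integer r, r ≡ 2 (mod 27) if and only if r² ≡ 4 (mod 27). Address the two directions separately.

Only the forward implication holds.

(→) Suppose r ≡ 2 (mod 27). Write r = 27j + 2. Then (27j + 2)² = 729j² + 108j + 4 = 27(27j² + 4j) + 4, so r² ≡ 4 (mod 27).

(←) This fails: take r = 25. Then 25² = 625 ≡ 4 (mod 27), yet 25 ≡ 25 (mod 27), not 2.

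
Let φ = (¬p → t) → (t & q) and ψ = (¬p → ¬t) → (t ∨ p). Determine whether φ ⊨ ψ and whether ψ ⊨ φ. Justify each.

[⇒] This fails. Under p = F, q = F, t = F, the left side is true but the right side is false.

[⇐] This fails. Under p = T, q = F, t = F, the left side is false but the right side is true.

(⇒) fails and (⇐) fails.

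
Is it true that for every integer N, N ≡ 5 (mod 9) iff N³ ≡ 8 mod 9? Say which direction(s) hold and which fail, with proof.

(⇒) Suppose N ≡ 5 (mod 9). Write N = 9j + 5. Then (9j + 5)³ = 729j³ + 1215j² + 675j + 125 = 9(81j³ + 135j² + 75j + 13) + 8, so N³ ≡ 8 (mod 9).

(⇐) This fails: take N = 2. Then 2³ = 8 ≡ 8 (mod 9), yet 2 ≡ 2 (mod 9), not 5.

Only the forward implication holds.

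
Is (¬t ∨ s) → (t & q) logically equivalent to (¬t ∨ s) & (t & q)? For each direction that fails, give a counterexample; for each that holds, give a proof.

Forward direction. This fails. Under s = F, t = T, q = F, the left side is true but the right side is false.

Converse. Assume the antecedent. If s is true, the antecedent forces (s = T, t = T, q = T), and (¬t ∨ s) → (t & q) holds there. If s is false, the antecedent cannot hold. Either way (¬t ∨ s) → (t & q) holds.

Only the reverse direction holds.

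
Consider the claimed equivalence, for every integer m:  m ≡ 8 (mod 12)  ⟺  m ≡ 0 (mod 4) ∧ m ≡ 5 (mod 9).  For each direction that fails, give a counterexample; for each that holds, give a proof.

Only the converse holds.

(⇒) This fails: m = 8 gives 8 ≡ 8 (mod 12) but 8 ≡ 8 (mod 9), so the conjunction on the right does not hold.

(⇐) Conversely, if m ≡ 0 (mod 4) and m ≡ 5 (mod 9), then by the Chinese remainder theorem m ≡ 32 (mod 36). Since 32 ≡ 8 (mod 12) and 12 ∣ 36, we get m ≡ 8 (mod 12).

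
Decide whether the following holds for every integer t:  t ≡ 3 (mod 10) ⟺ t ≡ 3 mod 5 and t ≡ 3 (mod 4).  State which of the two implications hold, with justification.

[⇒] This fails: t = 13 gives 13 ≡ 3 (mod 10) but 13 ≡ 1 (mod 4), so the conjunction on the right does not hold.

[⇐] Conversely, if t ≡ 3 (mod 5) and t ≡ 3 (mod 4), then by the Chinese remainder theorem t ≡ 3 (mod 20). Since 3 ≡ 3 (mod 10) and 10 ∣ 20, we get t ≡ 3 (mod 10).

The forward direction fails; the converse holds.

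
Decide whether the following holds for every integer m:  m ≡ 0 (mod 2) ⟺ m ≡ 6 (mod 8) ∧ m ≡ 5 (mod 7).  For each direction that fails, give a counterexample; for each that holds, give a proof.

The forward direction fails; the converse holds.

Forward direction. This fails: m = 0 gives 0 ≡ 0 (mod 2) but 0 ≡ 0 (mod 8), so the conjunction on the right does not hold.

Converse. If m ≡ 6 (mod 8) and m ≡ 5 (mod 7), then by the Chinese remainder theorem m ≡ 54 (mod 56). Since 54 ≡ 0 (mod 2) and 2 ∣ 56, we get m ≡ 0 (mod 2).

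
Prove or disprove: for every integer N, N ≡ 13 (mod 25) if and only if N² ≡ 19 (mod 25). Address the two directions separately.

(⇒) holds; (⇐) fails.

Forward direction. Suppose N ≡ 13 (mod 25). Write N = 25j + 13. Then (25j + 13)² = 625j² + 650j + 169 = 25(25j² + 26j + 6) + 19, so N² ≡ 19 (mod 25).

Converse. This fails: take N = 12. Then 12² = 144 ≡ 19 (mod 25), yet 12 ≡ 12 (mod 25), not 13.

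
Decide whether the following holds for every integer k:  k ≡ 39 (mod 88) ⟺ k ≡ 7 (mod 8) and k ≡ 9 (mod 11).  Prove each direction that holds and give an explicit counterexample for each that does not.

[⇒] This fails: k = 39 gives 39 ≡ 39 (mod 88) but 39 ≡ 6 (mod 11), so the conjunction on the right does not hold.

[⇐] This fails: k = 31 satisfies both congruences on the right (31 ≡ 7 mod 8 and 31 ≡ 9 mod 11) yet 31 ≡ 31 (mod 88), not 39.

Neither direction holds.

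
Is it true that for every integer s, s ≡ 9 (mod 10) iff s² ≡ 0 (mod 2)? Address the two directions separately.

Both directions fail.

Forward direction. This fails: take s = 9. Then 9 ≡ 9 (mod 10), but 9² = 81 ≡ 1 (mod 2), not 0.

Converse. This fails: take s = 0. Then 0² = 0 ≡ 0 (mod 2), yet 0 ≡ 0 (mod 10), not 9.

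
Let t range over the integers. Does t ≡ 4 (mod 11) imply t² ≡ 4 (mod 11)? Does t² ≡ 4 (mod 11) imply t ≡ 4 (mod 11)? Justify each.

(⇒) This fails: take t = 4. Then 4 ≡ 4 (mod 11), but 4² = 16 ≡ 5 (mod 11), not 4.

(⇐) This fails: take t = 2. Then 2² = 4 ≡ 4 (mod 11), yet 2 ≡ 2 (mod 11), not 4.

Both directions fail.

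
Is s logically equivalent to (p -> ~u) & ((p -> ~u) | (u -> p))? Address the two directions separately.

Neither implication holds.

Forward direction. This fails. Under u = T, p = T, s = T, the left side is true but the right side is false.

Converse. This fails. Under u = F, p = F, s = F, the left side is false but the right side is true.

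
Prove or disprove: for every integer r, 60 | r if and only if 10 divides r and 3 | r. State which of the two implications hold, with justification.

Only the forward direction holds.

Forward direction. If 60 ∣ r, write r = 60q. Since 60 = 6·10, r = 10·(6q), so 10 ∣ r; and since 60 = 20·3, r = 3·(20q), so 3 ∣ r.

Converse. This fails: take r = 30. Both 10 ∣ 30 and 3 ∣ 30, yet 30 is not a multiple of 60 (since 30 = 0·60 + 30), so 60 ∤ 30.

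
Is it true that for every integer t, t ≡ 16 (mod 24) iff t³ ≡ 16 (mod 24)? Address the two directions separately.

[⇐] This fails: take t = 4. Then 4³ = 64 ≡ 16 (mod 24), yet 4 ≡ 4 (mod 24), not 16.

[⇒] Suppose t ≡ 16 (mod 24). Write t = 24j + 16. Then (24j + 16)³ = 13824j³ + 27648j² + 18432j + 4096 = 24(576j³ + 1152j² + 768j + 170) + 16, so t³ ≡ 16 (mod 24).

Only the forward direction holds.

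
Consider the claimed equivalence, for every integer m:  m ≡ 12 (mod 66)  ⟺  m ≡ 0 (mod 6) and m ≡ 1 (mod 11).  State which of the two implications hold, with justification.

[⇒] Suppose m ≡ 12 (mod 66); write m = 66j + 12. Since 6 ∣ 66, reducing mod 6 gives m ≡ 12 ≡ 0 (mod 6); since 11 ∣ 66, reducing mod 11 gives m ≡ 12 ≡ 1 (mod 11).

[⇐] Conversely, if m ≡ 0 (mod 6) and m ≡ 1 (mod 11), then by the Chinese remainder theorem m ≡ 12 (mod 66). This is exactly m ≡ 12 (mod 66).

Equivalent; both directions hold.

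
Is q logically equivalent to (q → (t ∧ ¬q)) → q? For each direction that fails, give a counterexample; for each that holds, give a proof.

Both implications hold.

(⟹) Assume the antecedent. If q is true, (q → (t ∧ ¬q)) → q reduces to true regardless of the other variables. If q is false, the antecedent cannot hold. Either way (q → (t ∧ ¬q)) → q holds.

(⟸) Assume the antecedent. If q is true, q reduces to true regardless of the other variables. If q is false, the antecedent cannot hold. Either way q holds.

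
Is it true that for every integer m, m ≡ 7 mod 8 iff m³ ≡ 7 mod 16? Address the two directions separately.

(⇒) fails; (⇐) holds.

(→) This fails: take m = 15. Then 15 ≡ 7 (mod 8), but 15³ = 3375 ≡ 15 (mod 16), not 7.

(←) Conversely, the residues r modulo 16 with r³ ≡ 7 (mod 16) are exactly {7}, and each is ≡ 7 (mod 8).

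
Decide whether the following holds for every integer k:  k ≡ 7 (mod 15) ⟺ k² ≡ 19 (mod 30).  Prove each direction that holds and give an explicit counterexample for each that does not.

Both directions fail.

(⇒) This fails: take k = 22. Then 22 ≡ 7 (mod 15), but 22² = 484 ≡ 4 (mod 30), not 19.

(⇐) This fails: take k = 13. Then 13² = 169 ≡ 19 (mod 30), yet 13 ≡ 13 (mod 15), not 7.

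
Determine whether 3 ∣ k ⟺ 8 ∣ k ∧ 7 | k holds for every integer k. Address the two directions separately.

(⇒) fails and (⇐) fails.

[⇒] This fails: take k = 3. Certainly 3 ∣ 3, but 8 ∤ 3.

[⇐] This fails: take k = 56. Both 8 ∣ 56 and 7 ∣ 56, yet 56 is not a multiple of 3 (since 56 = 18·3 + 2), so 3 ∤ 56.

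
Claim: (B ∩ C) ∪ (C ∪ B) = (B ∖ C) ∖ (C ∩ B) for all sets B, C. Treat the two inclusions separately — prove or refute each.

(⊇) Let x ∈ (B ∖ C) ∖ (C ∩ B). Then x ∈ B and x ∉ C, from which x ∈ (B ∩ C) ∪ (C ∪ B).

(⊆) This inclusion fails. Take B = ∅, C = {1}; then 1 ∈ (B ∩ C) ∪ (C ∪ B) but 1 ∉ (B ∖ C) ∖ (C ∩ B).

Only the reverse inclusion holds.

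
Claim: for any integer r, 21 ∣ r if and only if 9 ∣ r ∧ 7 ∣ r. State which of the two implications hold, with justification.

The forward direction fails; the converse holds.

(⇒) This fails: take r = 21. Certainly 21 ∣ 21, but 9 ∤ 21.

(⇐) Suppose 9 ∣ r and 7 ∣ r. Any common multiple of 9 and 7 is a multiple of their lcm; here gcd(9, 7) = 1, so lcm(9, 7) = 9·7 = 63, so 63 ∣ r. Since 21 ∣ 63, it follows that 21 ∣ r.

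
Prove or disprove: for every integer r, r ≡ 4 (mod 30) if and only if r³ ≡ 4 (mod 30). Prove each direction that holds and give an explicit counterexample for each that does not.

(⇐) Suppose r³ ≡ 4 (mod 30). The only residue r in {0, …, 29} with r³ ≡ 4 (mod 30) is r = 4, so r ≡ 4 (mod 30).

(⇒) Suppose r ≡ 4 (mod 30). Write r = 30j + 4. Then (30j + 4)³ = 27000j³ + 10800j² + 1440j + 64 = 30(900j³ + 360j² + 48j + 2) + 4, so r³ ≡ 4 (mod 30).

Both directions hold.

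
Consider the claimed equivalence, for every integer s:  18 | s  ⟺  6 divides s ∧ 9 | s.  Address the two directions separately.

(⟹) If 18 ∣ s, write s = 18q. Since 18 = 3·6, s = 6·(3q), so 6 ∣ s; and since 18 = 2·9, s = 9·(2q), so 9 ∣ s.

(⟸) Suppose 6 ∣ s and 9 ∣ s. Any common multiple of 6 and 9 is a multiple of their lcm; here lcm(6, 9) = 6·9/gcd(6, 9) = 54/3 = 18, so 18 ∣ s.

Both directions hold; the statement is true.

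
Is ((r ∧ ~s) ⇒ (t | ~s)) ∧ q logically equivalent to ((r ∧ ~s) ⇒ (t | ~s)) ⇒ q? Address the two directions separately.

(⟹) Assume the antecedent. If q is true, ((r ∧ ~s) ⇒ (t | ~s)) ⇒ q reduces to true regardless of the other variables. If q is false, the antecedent cannot hold. Either way ((r ∧ ~s) ⇒ (t | ~s)) ⇒ q holds.

(⟸) Assume the antecedent. If q is true, ((r ∧ ~s) ⇒ (t | ~s)) ∧ q reduces to true regardless of the other variables. If q is false, the antecedent cannot hold. Either way ((r ∧ ~s) ⇒ (t | ~s)) ∧ q holds.

Both implications hold.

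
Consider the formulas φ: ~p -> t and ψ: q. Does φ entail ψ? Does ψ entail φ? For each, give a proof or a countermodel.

Both directions fail.

(⇒) This fails. Under t = T, p = F, q = F, the left side is true but the right side is false.

(⇐) This fails. Under t = F, p = F, q = T, the left side is false but the right side is true.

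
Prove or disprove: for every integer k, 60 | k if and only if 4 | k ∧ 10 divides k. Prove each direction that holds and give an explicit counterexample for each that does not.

Only the forward implication holds.

Converse. This fails: take k = 20. Both 4 ∣ 20 and 10 ∣ 20, yet 20 is not a multiple of 60 (since 20 = 0·60 + 20), so 60 ∤ 20.

Forward direction. If 60 ∣ k, write k = 60q. Since 60 = 15·4, k = 4·(15q), so 4 ∣ k; and since 60 = 6·10, k = 10·(6q), so 10 ∣ k.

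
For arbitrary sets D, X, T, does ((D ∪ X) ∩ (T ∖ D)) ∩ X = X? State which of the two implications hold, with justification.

(⟹) Let x ∈ ((D ∪ X) ∩ (T ∖ D)) ∩ X. Then x ∈ X ∩ T and x ∉ D, from which x ∈ X.

(⟸) This inclusion fails. Take D = ∅, X = {1}, T = ∅; then 1 ∈ X but 1 ∉ ((D ∪ X) ∩ (T ∖ D)) ∩ X.

The sets are not equal: only the forward inclusion holds.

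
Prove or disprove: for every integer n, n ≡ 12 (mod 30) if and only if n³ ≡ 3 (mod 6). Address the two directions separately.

Forward direction. This fails: take n = 12. Then 12 ≡ 12 (mod 30), but 12³ = 1728 ≡ 0 (mod 6), not 3.

Converse. This fails: take n = 3. Then 3³ = 27 ≡ 3 (mod 6), yet 3 ≡ 3 (mod 30), not 12.

Both directions fail.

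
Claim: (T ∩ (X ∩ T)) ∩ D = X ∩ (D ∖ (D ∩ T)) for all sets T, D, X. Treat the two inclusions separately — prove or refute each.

(⊆) This inclusion fails. Take T = {1}, D = {1}, X = {1}; then 1 ∈ (T ∩ (X ∩ T)) ∩ D but 1 ∉ X ∩ (D ∖ (D ∩ T)).

(⊇) This inclusion fails. Take T = ∅, D = {1}, X = {1}; then 1 ∈ X ∩ (D ∖ (D ∩ T)) but 1 ∉ (T ∩ (X ∩ T)) ∩ D.

(⊆) fails and (⊇) fails.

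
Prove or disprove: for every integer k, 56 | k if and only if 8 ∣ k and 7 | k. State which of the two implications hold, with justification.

The biconditional holds.

(⇒) If 56 ∣ k, write k = 56q. Since 56 = 7·8, k = 8·(7q), so 8 ∣ k; and since 56 = 8·7, k = 7·(8q), so 7 ∣ k.

(⇐) Suppose 8 ∣ k and 7 ∣ k. Any common multiple of 8 and 7 is a multiple of their lcm; here gcd(8, 7) = 1, so lcm(8, 7) = 8·7 = 56, so 56 ∣ k.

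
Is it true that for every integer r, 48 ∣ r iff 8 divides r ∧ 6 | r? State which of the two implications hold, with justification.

(⇒) If 48 ∣ r, write r = 48q. Since 48 = 6·8, r = 8·(6q), so 8 ∣ r; and since 48 = 8·6, r = 6·(8q), so 6 ∣ r.

(⇐) This fails: take r = 24. Both 8 ∣ 24 and 6 ∣ 24, yet 24 is not a multiple of 48 (since 24 = 0·48 + 24), so 48 ∤ 24.

The forward direction holds; the converse fails.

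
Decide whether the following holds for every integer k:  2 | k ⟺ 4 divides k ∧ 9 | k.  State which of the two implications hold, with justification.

(⇒) fails; (⇐) holds.

(⟹) This fails: take k = 2. Certainly 2 ∣ 2, but 4 ∤ 2.

(⟸) Suppose 4 ∣ k and 9 ∣ k. Any common multiple of 4 and 9 is a multiple of their lcm; here gcd(4, 9) = 1, so lcm(4, 9) = 4·9 = 36, so 36 ∣ k. Since 2 ∣ 36, it follows that 2 ∣ k.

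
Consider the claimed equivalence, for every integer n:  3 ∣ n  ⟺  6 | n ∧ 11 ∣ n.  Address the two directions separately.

(⇒) This fails: take n = 3. Certainly 3 ∣ 3, but 6 ∤ 3.

(⇐) Suppose 6 ∣ n and 11 ∣ n. Any common multiple of 6 and 11 is a multiple of their lcm; here gcd(6, 11) = 1, so lcm(6, 11) = 6·11 = 66, so 66 ∣ n. Since 3 ∣ 66, it follows that 3 ∣ n.

Not equivalent: only (⇐) holds.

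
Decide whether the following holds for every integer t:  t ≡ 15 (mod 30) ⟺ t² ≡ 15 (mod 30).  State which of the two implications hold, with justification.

(⇒) Suppose t ≡ 15 (mod 30). Write t = 30j + 15. Then (30j + 15)² = 900j² + 900j + 225 = 30(30j² + 30j + 7) + 15, so t² ≡ 15 (mod 30).

(⇐) Conversely, suppose t² ≡ 15 (mod 30). The only residue r in {0, …, 29} with r² ≡ 15 (mod 30) is r = 15, so t ≡ 15 (mod 30).

The biconditional holds.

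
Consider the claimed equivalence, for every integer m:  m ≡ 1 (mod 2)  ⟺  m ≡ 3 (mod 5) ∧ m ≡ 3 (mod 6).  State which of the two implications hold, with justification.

[⇒] This fails: m = 1 gives 1 ≡ 1 (mod 2) but 1 ≡ 1 (mod 5), so the conjunction on the right does not hold.

[⇐] Conversely, if m ≡ 3 (mod 5) and m ≡ 3 (mod 6), then by the Chinese remainder theorem m ≡ 3 (mod 30). Since 3 ≡ 1 (mod 2) and 2 ∣ 30, we get m ≡ 1 (mod 2).

Not equivalent: only (⇐) holds.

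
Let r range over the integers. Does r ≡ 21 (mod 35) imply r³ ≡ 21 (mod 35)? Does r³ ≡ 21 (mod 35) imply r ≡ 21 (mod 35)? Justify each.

The biconditional holds.

Converse. Suppose r³ ≡ 21 (mod 35). The only residue r in {0, …, 34} with r³ ≡ 21 (mod 35) is r = 21, so r ≡ 21 (mod 35).

Forward direction. Suppose r ≡ 21 (mod 35). Write r = 35j + 21. Then (35j + 21)³ = 42875j³ + 77175j² + 46305j + 9261 = 35(1225j³ + 2205j² + 1323j + 264) + 21, so r³ ≡ 21 (mod 35).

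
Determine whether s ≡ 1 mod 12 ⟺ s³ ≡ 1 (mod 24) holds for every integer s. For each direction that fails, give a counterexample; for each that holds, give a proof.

(←) The residues r modulo 24 with r³ ≡ 1 (mod 24) are exactly {1}, and each is ≡ 1 (mod 12).

(→) This fails: take s = 13. Then 13 ≡ 1 (mod 12), but 13³ = 2197 ≡ 13 (mod 24), not 1.

Not equivalent: only (⇐) holds.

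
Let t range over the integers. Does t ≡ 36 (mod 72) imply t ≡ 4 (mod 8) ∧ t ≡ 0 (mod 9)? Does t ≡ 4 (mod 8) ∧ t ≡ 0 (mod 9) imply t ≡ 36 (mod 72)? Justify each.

Both implications hold.

(⇒) Suppose t ≡ 36 (mod 72); write t = 72j + 36. Since 8 ∣ 72, reducing mod 8 gives t ≡ 36 ≡ 4 (mod 8); since 9 ∣ 72, reducing mod 9 gives t ≡ 36 ≡ 0 (mod 9).

(⇐) Conversely, if t ≡ 4 (mod 8) and t ≡ 0 (mod 9), then by the Chinese remainder theorem t ≡ 36 (mod 72). This is exactly t ≡ 36 (mod 72).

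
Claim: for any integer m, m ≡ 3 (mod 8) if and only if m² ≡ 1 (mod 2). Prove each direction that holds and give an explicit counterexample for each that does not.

Only the forward implication holds.

(⇐) This fails: take m = 1. Then 1² = 1 ≡ 1 (mod 2), yet 1 ≡ 1 (mod 8), not 3.

(⇒) Suppose m ≡ 3 (mod 8). Then m² ≡ 3² = 9 (mod 8), and since 2 ∣ 8, also m² ≡ 1 (mod 2).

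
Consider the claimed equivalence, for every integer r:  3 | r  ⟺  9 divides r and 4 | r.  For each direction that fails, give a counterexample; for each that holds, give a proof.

(⇒) fails; (⇐) holds.

Converse. Suppose 9 ∣ r and 4 ∣ r. Any common multiple of 9 and 4 is a multiple of their lcm; here gcd(9, 4) = 1, so lcm(9, 4) = 9·4 = 36, so 36 ∣ r. Since 3 ∣ 36, it follows that 3 ∣ r.

Forward direction. This fails: take r = 3. Certainly 3 ∣ 3, but 9 ∤ 3.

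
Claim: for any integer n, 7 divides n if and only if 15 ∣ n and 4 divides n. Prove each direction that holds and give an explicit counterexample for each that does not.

(→) This fails: take n = 7. Certainly 7 ∣ 7, but 15 ∤ 7.

(←) This fails: take n = 60. Both 15 ∣ 60 and 4 ∣ 60, yet 60 is not a multiple of 7 (since 60 = 8·7 + 4), so 7 ∤ 60.

Neither direction holds.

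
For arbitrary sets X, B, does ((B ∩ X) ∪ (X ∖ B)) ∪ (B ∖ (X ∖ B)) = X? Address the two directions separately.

Forward inclusion. This inclusion fails. Take X = ∅, B = {1}; then 1 ∈ ((B ∩ X) ∪ (X ∖ B)) ∪ (B ∖ (X ∖ B)) but 1 ∉ X.

Reverse inclusion. Let x ∈ X. Then either x ∈ X and x ∉ B; or x ∈ X ∩ B. In each case x ∈ ((B ∩ X) ∪ (X ∖ B)) ∪ (B ∖ (X ∖ B)), so X ⊆ ((B ∩ X) ∪ (X ∖ B)) ∪ (B ∖ (X ∖ B)).

Only the reverse inclusion holds.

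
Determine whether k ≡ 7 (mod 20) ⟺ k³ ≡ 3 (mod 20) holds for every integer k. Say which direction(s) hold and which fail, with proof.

Equivalent; both directions hold.

(⟹) Suppose k ≡ 7 (mod 20). Write k = 20j + 7. Then (20j + 7)³ = 8000j³ + 8400j² + 2940j + 343 = 20(400j³ + 420j² + 147j + 17) + 3, so k³ ≡ 3 (mod 20).

(⟸) Conversely, suppose k³ ≡ 3 (mod 20). The only residue r in {0, …, 19} with r³ ≡ 3 (mod 20) is r = 7, so k ≡ 7 (mod 20).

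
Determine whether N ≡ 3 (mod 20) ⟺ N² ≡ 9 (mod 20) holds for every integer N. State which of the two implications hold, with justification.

Not equivalent: only (⇒) holds.

(⇒) Suppose N ≡ 3 (mod 20). Write N = 20j + 3. Then (20j + 3)² = 400j² + 120j + 9 = 20(20j² + 6j) + 9, so N² ≡ 9 (mod 20).

(⇐) This fails: take N = 7. Then 7² = 49 ≡ 9 (mod 20), yet 7 ≡ 7 (mod 20), not 3.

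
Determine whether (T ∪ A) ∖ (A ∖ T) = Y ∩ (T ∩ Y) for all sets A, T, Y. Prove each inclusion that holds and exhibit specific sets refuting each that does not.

(⊆) fails; (⊇) holds.

Forward inclusion. This inclusion fails. Take A = ∅, T = {1}, Y = ∅; then 1 ∈ (T ∪ A) ∖ (A ∖ T) but 1 ∉ Y ∩ (T ∩ Y).

Reverse inclusion. Let x ∈ Y ∩ (T ∩ Y). Then either x ∈ T ∩ Y and x ∉ A; or x ∈ A ∩ T ∩ Y. In each case x ∈ (T ∪ A) ∖ (A ∖ T), so Y ∩ (T ∩ Y) ⊆ (T ∪ A) ∖ (A ∖ T).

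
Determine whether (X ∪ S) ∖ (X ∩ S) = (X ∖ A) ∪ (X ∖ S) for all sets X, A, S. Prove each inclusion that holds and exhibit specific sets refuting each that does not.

(⊆) fails and (⊇) fails.

Forward inclusion. This inclusion fails. Take X = ∅, A = ∅, S = {1}; then 1 ∈ (X ∪ S) ∖ (X ∩ S) but 1 ∉ (X ∖ A) ∪ (X ∖ S).

Reverse inclusion. This inclusion fails. Take X = {1}, A = ∅, S = {1}; then 1 ∈ (X ∖ A) ∪ (X ∖ S) but 1 ∉ (X ∪ S) ∖ (X ∩ S).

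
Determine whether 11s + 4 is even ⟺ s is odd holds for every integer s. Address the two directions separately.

Neither implication holds.

(→) This fails: s = 2 gives 11s + 4 = 26, which is even, but 2 is even, not odd.

(←) This also fails: s = 7 is odd, but 11s + 4 = 81 is odd, not even.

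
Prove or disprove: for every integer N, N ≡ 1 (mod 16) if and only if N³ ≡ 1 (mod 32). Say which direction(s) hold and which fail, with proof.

The forward direction fails; the converse holds.

(→) This fails: take N = 17. Then 17 ≡ 1 (mod 16), but 17³ = 4913 ≡ 17 (mod 32), not 1.

(←) Conversely, the residues r modulo 32 with r³ ≡ 1 (mod 32) are exactly {1}, and each is ≡ 1 (mod 16).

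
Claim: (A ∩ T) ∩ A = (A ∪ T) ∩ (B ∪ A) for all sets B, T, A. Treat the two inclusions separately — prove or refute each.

(⊆) holds; (⊇) fails.

Forward inclusion. Let x ∈ (A ∩ T) ∩ A. Then either x ∈ T ∩ A and x ∉ B; or x ∈ B ∩ T ∩ A. In each case x ∈ (A ∪ T) ∩ (B ∪ A), so (A ∩ T) ∩ A ⊆ (A ∪ T) ∩ (B ∪ A).

Reverse inclusion. This inclusion fails. Take B = {1}, T = {1}, A = ∅; then 1 ∈ (A ∪ T) ∩ (B ∪ A) but 1 ∉ (A ∩ T) ∩ A.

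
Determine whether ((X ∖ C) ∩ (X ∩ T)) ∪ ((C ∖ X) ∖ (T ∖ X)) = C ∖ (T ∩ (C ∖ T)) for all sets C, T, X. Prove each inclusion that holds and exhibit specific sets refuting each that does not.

(⊆) fails and (⊇) fails.

(⊆) This inclusion fails. Take C = ∅, T = {1}, X = {1}; then 1 ∈ ((X ∖ C) ∩ (X ∩ T)) ∪ ((C ∖ X) ∖ (T ∖ X)) but 1 ∉ C ∖ (T ∩ (C ∖ T)).

(⊇) This inclusion fails. Take C = {1}, T = {1}, X = ∅; then 1 ∈ C ∖ (T ∩ (C ∖ T)) but 1 ∉ ((X ∖ C) ∩ (X ∩ T)) ∪ ((C ∖ X) ∖ (T ∖ X)).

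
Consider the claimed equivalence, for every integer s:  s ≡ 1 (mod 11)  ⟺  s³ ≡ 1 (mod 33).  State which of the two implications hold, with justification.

Only the converse holds.

(⟹) This fails: take s = 12. Then 12 ≡ 1 (mod 11), but 12³ = 1728 ≡ 12 (mod 33), not 1.

(⟸) Conversely, the residues r modulo 33 with r³ ≡ 1 (mod 33) are exactly {1}, and each is ≡ 1 (mod 11).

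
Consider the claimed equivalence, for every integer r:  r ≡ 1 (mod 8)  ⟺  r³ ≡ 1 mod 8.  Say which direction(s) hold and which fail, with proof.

(→) Suppose r ≡ 1 (mod 8). Write r = 8j + 1. Then (8j + 1)³ = 512j³ + 192j² + 24j + 1 = 8(64j³ + 24j² + 3j) + 1, so r³ ≡ 1 (mod 8).

(←) For the converse, argue contrapositively. If r ≢ 1 (mod 8), then r is congruent to one of 0, 2, 3, 4, 5, 6, 7 modulo 8, and these give r³ ≡ 0, 0, 3, 0, 5, 0, 7 respectively — never 1.

Both implications hold.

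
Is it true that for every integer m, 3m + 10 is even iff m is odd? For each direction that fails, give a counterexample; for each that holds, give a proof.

Forward direction. This fails: m = 6 gives 3m + 10 = 28, which is even, but 6 is even, not odd.

Converse. This also fails: m = 1 is odd, but 3m + 10 = 13 is odd, not even.

(⇒) fails and (⇐) fails.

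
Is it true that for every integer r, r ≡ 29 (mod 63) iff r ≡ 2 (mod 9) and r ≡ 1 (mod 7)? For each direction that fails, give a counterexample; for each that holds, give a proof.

(⇐) If r ≡ 2 (mod 9) and r ≡ 1 (mod 7), then by the Chinese remainder theorem r ≡ 29 (mod 63). This is exactly r ≡ 29 (mod 63).

(⇒) Suppose r ≡ 29 (mod 63); write r = 63j + 29. Since 9 ∣ 63, reducing mod 9 gives r ≡ 29 ≡ 2 (mod 9); since 7 ∣ 63, reducing mod 7 gives r ≡ 29 ≡ 1 (mod 7).

The biconditional holds.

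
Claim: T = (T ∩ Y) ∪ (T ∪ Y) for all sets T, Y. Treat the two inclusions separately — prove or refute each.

(⟹) Let x ∈ T. Then either x ∈ T and x ∉ Y; or x ∈ T ∩ Y. In each case x ∈ (T ∩ Y) ∪ (T ∪ Y), so T ⊆ (T ∩ Y) ∪ (T ∪ Y).

(⟸) This inclusion fails. Take T = ∅, Y = {1}; then 1 ∈ (T ∩ Y) ∪ (T ∪ Y) but 1 ∉ T.

Only the forward inclusion holds.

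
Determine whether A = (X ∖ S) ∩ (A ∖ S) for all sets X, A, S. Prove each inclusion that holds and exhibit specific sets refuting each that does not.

Forward inclusion. This inclusion fails. Take X = ∅, A = {1}, S = ∅; then 1 ∈ A but 1 ∉ (X ∖ S) ∩ (A ∖ S).

Reverse inclusion. Let x ∈ (X ∖ S) ∩ (A ∖ S). Then x ∈ X ∩ A and x ∉ S, from which x ∈ A.

(⊆) fails; (⊇) holds.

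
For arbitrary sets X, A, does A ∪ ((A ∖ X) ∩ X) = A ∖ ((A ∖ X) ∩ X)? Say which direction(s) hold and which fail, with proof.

The two sets are equal.

Forward inclusion. Let x ∈ A ∪ ((A ∖ X) ∩ X). Then either x ∈ A and x ∉ X; or x ∈ X ∩ A. In each case x ∈ A ∖ ((A ∖ X) ∩ X), so A ∪ ((A ∖ X) ∩ X) ⊆ A ∖ ((A ∖ X) ∩ X).

Reverse inclusion. Let x ∈ A ∖ ((A ∖ X) ∩ X). Then either x ∈ A and x ∉ X; or x ∈ X ∩ A. In each case x ∈ A ∪ ((A ∖ X) ∩ X), so A ∖ ((A ∖ X) ∩ X) ⊆ A ∪ ((A ∖ X) ∩ X).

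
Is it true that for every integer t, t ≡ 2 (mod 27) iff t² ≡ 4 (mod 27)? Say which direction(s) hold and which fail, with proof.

(⇒) holds; (⇐) fails.

(⟹) Suppose t ≡ 2 (mod 27). Write t = 27j + 2. Then (27j + 2)² = 729j² + 108j + 4 = 27(27j² + 4j) + 4, so t² ≡ 4 (mod 27).

(⟸) This fails: take t = 25. Then 25² = 625 ≡ 4 (mod 27), yet 25 ≡ 25 (mod 27), not 2.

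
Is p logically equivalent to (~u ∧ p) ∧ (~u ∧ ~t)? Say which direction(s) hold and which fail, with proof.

Converse. Assume the antecedent. If p is true, p reduces to true regardless of the other variables. If p is false, the antecedent cannot hold. Either way p holds.

Forward direction. This fails. Under p = T, u = T, t = F, the left side is true but the right side is false.

Not equivalent: only (⇐) holds.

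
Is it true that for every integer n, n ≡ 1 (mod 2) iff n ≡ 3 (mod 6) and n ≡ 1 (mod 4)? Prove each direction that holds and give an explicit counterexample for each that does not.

Not equivalent: only (⇐) holds.

(→) This fails: n = 1 gives 1 ≡ 1 (mod 2) but 1 ≡ 1 (mod 6), so the conjunction on the right does not hold.

(←) Conversely, if n ≡ 3 (mod 6) and n ≡ 1 (mod 4), then by the Chinese remainder theorem n ≡ 9 (mod 12). Since 9 ≡ 1 (mod 2) and 2 ∣ 12, we get n ≡ 1 (mod 2).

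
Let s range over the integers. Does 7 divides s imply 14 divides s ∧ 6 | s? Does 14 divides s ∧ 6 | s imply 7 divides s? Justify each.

Only the converse holds.

Forward direction. This fails: take s = 7. Certainly 7 ∣ 7, but 14 ∤ 7.

Converse. Suppose 14 ∣ s and 6 ∣ s. Any common multiple of 14 and 6 is a multiple of their lcm; here lcm(14, 6) = 14·6/gcd(14, 6) = 84/2 = 42, so 42 ∣ s. Since 7 ∣ 42, it follows that 7 ∣ s.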